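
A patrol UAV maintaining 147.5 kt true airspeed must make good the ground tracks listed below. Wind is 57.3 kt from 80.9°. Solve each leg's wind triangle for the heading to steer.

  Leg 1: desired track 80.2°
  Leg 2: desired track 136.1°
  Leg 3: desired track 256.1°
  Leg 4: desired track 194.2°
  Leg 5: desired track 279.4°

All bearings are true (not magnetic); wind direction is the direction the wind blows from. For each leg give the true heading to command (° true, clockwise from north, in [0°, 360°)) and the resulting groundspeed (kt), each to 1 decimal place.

Leg 1: heading=80.5°, groundspeed=90.2 kt
Leg 2: heading=117.5°, groundspeed=107.1 kt
Leg 3: heading=254.2°, groundspeed=204.5 kt
Leg 4: heading=173.3°, groundspeed=160.5 kt
Leg 5: heading=286.5°, groundspeed=200.7 kt

Leg 1: desired track 80.2°; wind correction +0.3° → command heading 80.5°, groundspeed 90.2 kt
Leg 2: desired track 136.1°; wind correction -18.6° → command heading 117.5°, groundspeed 107.1 kt
Leg 3: desired track 256.1°; wind correction -1.9° → command heading 254.2°, groundspeed 204.5 kt
Leg 4: desired track 194.2°; wind correction -20.9° → command heading 173.3°, groundspeed 160.5 kt
Leg 5: desired track 279.4°; wind correction +7.1° → command heading 286.5°, groundspeed 200.7 kt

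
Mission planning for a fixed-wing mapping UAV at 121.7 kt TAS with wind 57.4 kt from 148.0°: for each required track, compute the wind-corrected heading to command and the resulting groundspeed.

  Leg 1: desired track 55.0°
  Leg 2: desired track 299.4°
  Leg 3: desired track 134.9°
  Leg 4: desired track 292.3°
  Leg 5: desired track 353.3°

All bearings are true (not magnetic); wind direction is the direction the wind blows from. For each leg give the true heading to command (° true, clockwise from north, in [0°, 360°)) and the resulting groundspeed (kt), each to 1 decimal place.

Leg 1: desired track 55.0°; wind correction +28.1° → command heading 83.1°, groundspeed 110.4 kt
Leg 2: desired track 299.4°; wind correction -13.0° → command heading 286.4°, groundspeed 169.0 kt
Leg 3: desired track 134.9°; wind correction +6.1° → command heading 141.0°, groundspeed 65.1 kt
Leg 4: desired track 292.3°; wind correction -16.0° → command heading 276.3°, groundspeed 163.6 kt
Leg 5: desired track 353.3°; wind correction +11.6° → command heading 4.9°, groundspeed 171.1 kt

Leg 1: heading=83.1°, groundspeed=110.4 kt
Leg 2: heading=286.4°, groundspeed=169.0 kt
Leg 3: heading=141.0°, groundspeed=65.1 kt
Leg 4: heading=276.3°, groundspeed=163.6 kt
Leg 5: heading=4.9°, groundspeed=171.1 kt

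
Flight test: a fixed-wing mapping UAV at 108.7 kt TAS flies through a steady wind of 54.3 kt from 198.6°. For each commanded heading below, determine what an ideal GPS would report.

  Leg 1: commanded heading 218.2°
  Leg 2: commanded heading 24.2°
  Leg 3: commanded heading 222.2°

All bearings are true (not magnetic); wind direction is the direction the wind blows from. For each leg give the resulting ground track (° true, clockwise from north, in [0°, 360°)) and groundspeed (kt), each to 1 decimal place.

Leg 1: track=235.8°, groundspeed=60.4 kt
Leg 2: track=22.3°, groundspeed=162.8 kt
Leg 3: track=242.4°, groundspeed=62.8 kt

Leg 1: heading 218.2°; drift +17.6° → track 235.8°, groundspeed 60.4 kt
Leg 2: heading 24.2°; drift -1.9° → track 22.3°, groundspeed 162.8 kt
Leg 3: heading 222.2°; drift +20.2° → track 242.4°, groundspeed 62.8 kt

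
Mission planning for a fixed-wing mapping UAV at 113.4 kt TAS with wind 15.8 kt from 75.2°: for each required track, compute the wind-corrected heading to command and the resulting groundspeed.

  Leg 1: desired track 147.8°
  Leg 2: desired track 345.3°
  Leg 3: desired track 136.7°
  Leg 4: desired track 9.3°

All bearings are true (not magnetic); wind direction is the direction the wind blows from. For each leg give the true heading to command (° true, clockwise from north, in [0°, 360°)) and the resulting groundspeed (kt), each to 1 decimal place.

Leg 1: heading=140.2°, groundspeed=107.7 kt
Leg 2: heading=353.3°, groundspeed=112.3 kt
Leg 3: heading=129.7°, groundspeed=105.0 kt
Leg 4: heading=16.6°, groundspeed=106.0 kt

Leg 1: desired track 147.8°; wind correction -7.6° → command heading 140.2°, groundspeed 107.7 kt
Leg 2: desired track 345.3°; wind correction +8.0° → command heading 353.3°, groundspeed 112.3 kt
Leg 3: desired track 136.7°; wind correction -7.0° → command heading 129.7°, groundspeed 105.0 kt
Leg 4: desired track 9.3°; wind correction +7.3° → command heading 16.6°, groundspeed 106.0 kt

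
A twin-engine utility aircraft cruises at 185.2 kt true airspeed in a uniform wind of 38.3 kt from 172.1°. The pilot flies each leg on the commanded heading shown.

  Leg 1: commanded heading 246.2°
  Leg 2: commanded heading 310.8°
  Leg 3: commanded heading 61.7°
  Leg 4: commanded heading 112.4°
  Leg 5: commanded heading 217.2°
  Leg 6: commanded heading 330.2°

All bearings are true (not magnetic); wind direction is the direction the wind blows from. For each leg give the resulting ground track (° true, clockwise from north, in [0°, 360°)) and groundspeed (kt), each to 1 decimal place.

Leg 1: track=258.1°, groundspeed=178.5 kt
Leg 2: track=317.5°, groundspeed=215.5 kt
Leg 3: track=51.5°, groundspeed=201.8 kt
Leg 4: track=101.1°, groundspeed=169.1 kt
Leg 5: track=226.9°, groundspeed=160.5 kt
Leg 6: track=333.9°, groundspeed=221.2 kt

Leg 1: heading 246.2°; drift +11.9° → track 258.1°, groundspeed 178.5 kt
Leg 2: heading 310.8°; drift +6.7° → track 317.5°, groundspeed 215.5 kt
Leg 3: heading 61.7°; drift -10.2° → track 51.5°, groundspeed 201.8 kt
Leg 4: heading 112.4°; drift -11.3° → track 101.1°, groundspeed 169.1 kt
Leg 5: heading 217.2°; drift +9.7° → track 226.9°, groundspeed 160.5 kt
Leg 6: heading 330.2°; drift +3.7° → track 333.9°, groundspeed 221.2 kt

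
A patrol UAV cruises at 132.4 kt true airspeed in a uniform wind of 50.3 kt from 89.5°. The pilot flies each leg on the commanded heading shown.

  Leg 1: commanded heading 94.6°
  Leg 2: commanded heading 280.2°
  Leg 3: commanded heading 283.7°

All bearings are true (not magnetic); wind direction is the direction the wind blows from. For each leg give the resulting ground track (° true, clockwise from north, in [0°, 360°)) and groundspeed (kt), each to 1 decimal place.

Leg 1: heading 94.6°; drift +3.1° → track 97.7°, groundspeed 82.4 kt
Leg 2: heading 280.2°; drift -2.9° → track 277.3°, groundspeed 182.1 kt
Leg 3: heading 283.7°; drift -3.9° → track 279.8°, groundspeed 181.6 kt

Leg 1: track=97.7°, groundspeed=82.4 kt
Leg 2: track=277.3°, groundspeed=182.1 kt
Leg 3: track=279.8°, groundspeed=181.6 kt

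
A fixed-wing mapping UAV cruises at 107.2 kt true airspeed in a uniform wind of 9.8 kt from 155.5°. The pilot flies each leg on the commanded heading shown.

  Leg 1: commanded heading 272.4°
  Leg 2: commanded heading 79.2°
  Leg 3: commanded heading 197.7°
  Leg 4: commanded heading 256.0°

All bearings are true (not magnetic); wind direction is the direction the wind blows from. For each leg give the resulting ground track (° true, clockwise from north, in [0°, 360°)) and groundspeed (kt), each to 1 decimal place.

Leg 1: heading 272.4°; drift +4.5° → track 276.9°, groundspeed 112.0 kt
Leg 2: heading 79.2°; drift -5.2° → track 74.0°, groundspeed 105.3 kt
Leg 3: heading 197.7°; drift +3.8° → track 201.5°, groundspeed 100.2 kt
Leg 4: heading 256.0°; drift +5.1° → track 261.1°, groundspeed 109.4 kt

Leg 1: track=276.9°, groundspeed=112.0 kt
Leg 2: track=74.0°, groundspeed=105.3 kt
Leg 3: track=201.5°, groundspeed=100.2 kt
Leg 4: track=261.1°, groundspeed=109.4 kt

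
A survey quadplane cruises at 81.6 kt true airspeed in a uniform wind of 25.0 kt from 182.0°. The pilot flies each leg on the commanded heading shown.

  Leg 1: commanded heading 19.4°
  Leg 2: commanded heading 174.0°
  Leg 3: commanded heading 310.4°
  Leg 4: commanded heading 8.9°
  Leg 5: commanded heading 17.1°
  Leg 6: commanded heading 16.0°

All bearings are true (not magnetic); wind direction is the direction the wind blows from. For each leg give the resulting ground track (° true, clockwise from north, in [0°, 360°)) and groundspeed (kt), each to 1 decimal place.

Leg 1: heading 19.4°; drift -4.1° → track 15.3°, groundspeed 105.7 kt
Leg 2: heading 174.0°; drift -3.5° → track 170.5°, groundspeed 56.9 kt
Leg 3: heading 310.4°; drift +11.4° → track 321.8°, groundspeed 99.1 kt
Leg 4: heading 8.9°; drift -1.6° → track 7.3°, groundspeed 106.5 kt
Leg 5: heading 17.1°; drift -3.5° → track 13.6°, groundspeed 105.9 kt
Leg 6: heading 16.0°; drift -3.3° → track 12.7°, groundspeed 106.0 kt

Leg 1: track=15.3°, groundspeed=105.7 kt
Leg 2: track=170.5°, groundspeed=56.9 kt
Leg 3: track=321.8°, groundspeed=99.1 kt
Leg 4: track=7.3°, groundspeed=106.5 kt
Leg 5: track=13.6°, groundspeed=105.9 kt
Leg 6: track=12.7°, groundspeed=106.0 kt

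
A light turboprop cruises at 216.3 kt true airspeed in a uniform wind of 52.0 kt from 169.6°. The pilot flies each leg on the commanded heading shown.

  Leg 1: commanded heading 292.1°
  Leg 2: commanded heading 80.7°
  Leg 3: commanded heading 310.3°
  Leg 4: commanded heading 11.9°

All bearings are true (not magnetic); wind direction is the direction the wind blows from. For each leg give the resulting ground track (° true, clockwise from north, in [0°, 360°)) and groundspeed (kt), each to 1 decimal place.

Leg 1: heading 292.1°; drift +10.2° → track 302.3°, groundspeed 248.1 kt
Leg 2: heading 80.7°; drift -13.6° → track 67.1°, groundspeed 221.5 kt
Leg 3: heading 310.3°; drift +7.3° → track 317.6°, groundspeed 258.6 kt
Leg 4: heading 11.9°; drift -4.3° → track 7.6°, groundspeed 265.1 kt

Leg 1: track=302.3°, groundspeed=248.1 kt
Leg 2: track=67.1°, groundspeed=221.5 kt
Leg 3: track=317.6°, groundspeed=258.6 kt
Leg 4: track=7.6°, groundspeed=265.1 kt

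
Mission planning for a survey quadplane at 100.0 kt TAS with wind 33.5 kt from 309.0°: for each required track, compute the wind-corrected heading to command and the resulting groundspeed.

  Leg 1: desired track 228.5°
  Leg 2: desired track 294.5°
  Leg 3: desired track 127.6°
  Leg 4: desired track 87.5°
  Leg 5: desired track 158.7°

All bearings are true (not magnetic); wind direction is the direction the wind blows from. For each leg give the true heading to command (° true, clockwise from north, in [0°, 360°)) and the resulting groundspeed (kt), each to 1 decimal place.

Leg 1: heading=247.8°, groundspeed=88.9 kt
Leg 2: heading=299.3°, groundspeed=67.2 kt
Leg 3: heading=127.1°, groundspeed=133.5 kt
Leg 4: heading=74.7°, groundspeed=122.6 kt
Leg 5: heading=168.3°, groundspeed=127.7 kt

Leg 1: desired track 228.5°; wind correction +19.3° → command heading 247.8°, groundspeed 88.9 kt
Leg 2: desired track 294.5°; wind correction +4.8° → command heading 299.3°, groundspeed 67.2 kt
Leg 3: desired track 127.6°; wind correction -0.5° → command heading 127.1°, groundspeed 133.5 kt
Leg 4: desired track 87.5°; wind correction -12.8° → command heading 74.7°, groundspeed 122.6 kt
Leg 5: desired track 158.7°; wind correction +9.6° → command heading 168.3°, groundspeed 127.7 kt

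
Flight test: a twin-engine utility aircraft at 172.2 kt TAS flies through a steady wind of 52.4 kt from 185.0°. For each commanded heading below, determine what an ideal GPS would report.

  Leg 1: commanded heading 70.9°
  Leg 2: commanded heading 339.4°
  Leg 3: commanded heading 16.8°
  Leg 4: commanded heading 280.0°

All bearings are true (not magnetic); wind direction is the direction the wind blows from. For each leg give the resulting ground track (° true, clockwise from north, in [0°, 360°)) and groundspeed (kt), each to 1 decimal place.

Leg 1: track=57.0°, groundspeed=199.4 kt
Leg 2: track=345.3°, groundspeed=220.6 kt
Leg 3: track=14.1°, groundspeed=223.7 kt
Leg 4: track=296.5°, groundspeed=184.3 kt

Leg 1: heading 70.9°; drift -13.9° → track 57.0°, groundspeed 199.4 kt
Leg 2: heading 339.4°; drift +5.9° → track 345.3°, groundspeed 220.6 kt
Leg 3: heading 16.8°; drift -2.7° → track 14.1°, groundspeed 223.7 kt
Leg 4: heading 280.0°; drift +16.5° → track 296.5°, groundspeed 184.3 kt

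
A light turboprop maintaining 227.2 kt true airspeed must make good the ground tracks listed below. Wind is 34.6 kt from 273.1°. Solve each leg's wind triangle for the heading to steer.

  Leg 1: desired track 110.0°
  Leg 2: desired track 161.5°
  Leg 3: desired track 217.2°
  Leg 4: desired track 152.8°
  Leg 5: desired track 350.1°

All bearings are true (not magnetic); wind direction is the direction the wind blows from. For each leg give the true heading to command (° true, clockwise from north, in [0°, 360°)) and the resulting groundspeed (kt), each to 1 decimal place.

Leg 1: heading=112.5°, groundspeed=260.1 kt
Leg 2: heading=169.6°, groundspeed=237.6 kt
Leg 3: heading=224.4°, groundspeed=206.0 kt
Leg 4: heading=160.4°, groundspeed=242.7 kt
Leg 5: heading=341.6°, groundspeed=216.9 kt

Leg 1: desired track 110.0°; wind correction +2.5° → command heading 112.5°, groundspeed 260.1 kt
Leg 2: desired track 161.5°; wind correction +8.1° → command heading 169.6°, groundspeed 237.6 kt
Leg 3: desired track 217.2°; wind correction +7.2° → command heading 224.4°, groundspeed 206.0 kt
Leg 4: desired track 152.8°; wind correction +7.6° → command heading 160.4°, groundspeed 242.7 kt
Leg 5: desired track 350.1°; wind correction -8.5° → command heading 341.6°, groundspeed 216.9 kt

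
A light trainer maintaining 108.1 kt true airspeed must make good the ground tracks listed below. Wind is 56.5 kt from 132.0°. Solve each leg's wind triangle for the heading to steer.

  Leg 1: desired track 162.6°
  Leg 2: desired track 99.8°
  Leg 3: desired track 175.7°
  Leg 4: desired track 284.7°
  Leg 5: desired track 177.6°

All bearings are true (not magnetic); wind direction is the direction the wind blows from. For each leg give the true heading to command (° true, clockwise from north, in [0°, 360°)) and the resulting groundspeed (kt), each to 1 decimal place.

Leg 1: desired track 162.6°; wind correction -15.4° → command heading 147.2°, groundspeed 55.6 kt
Leg 2: desired track 99.8°; wind correction +16.2° → command heading 116.0°, groundspeed 56.0 kt
Leg 3: desired track 175.7°; wind correction -21.2° → command heading 154.5°, groundspeed 60.0 kt
Leg 4: desired track 284.7°; wind correction -13.9° → command heading 270.8°, groundspeed 155.2 kt
Leg 5: desired track 177.6°; wind correction -21.9° → command heading 155.7°, groundspeed 60.7 kt

Leg 1: heading=147.2°, groundspeed=55.6 kt
Leg 2: heading=116.0°, groundspeed=56.0 kt
Leg 3: heading=154.5°, groundspeed=60.0 kt
Leg 4: heading=270.8°, groundspeed=155.2 kt
Leg 5: heading=155.7°, groundspeed=60.7 kt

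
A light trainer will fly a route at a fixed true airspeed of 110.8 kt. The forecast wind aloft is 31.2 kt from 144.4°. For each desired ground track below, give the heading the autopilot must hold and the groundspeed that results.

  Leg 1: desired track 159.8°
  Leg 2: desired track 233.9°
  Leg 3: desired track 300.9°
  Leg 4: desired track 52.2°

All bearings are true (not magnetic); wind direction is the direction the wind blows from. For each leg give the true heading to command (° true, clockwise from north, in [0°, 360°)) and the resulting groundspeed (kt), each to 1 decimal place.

Leg 1: heading=155.5°, groundspeed=80.4 kt
Leg 2: heading=217.5°, groundspeed=106.0 kt
Leg 3: heading=294.5°, groundspeed=138.7 kt
Leg 4: heading=68.5°, groundspeed=107.5 kt

Leg 1: desired track 159.8°; wind correction -4.3° → command heading 155.5°, groundspeed 80.4 kt
Leg 2: desired track 233.9°; wind correction -16.4° → command heading 217.5°, groundspeed 106.0 kt
Leg 3: desired track 300.9°; wind correction -6.4° → command heading 294.5°, groundspeed 138.7 kt
Leg 4: desired track 52.2°; wind correction +16.3° → command heading 68.5°, groundspeed 107.5 kt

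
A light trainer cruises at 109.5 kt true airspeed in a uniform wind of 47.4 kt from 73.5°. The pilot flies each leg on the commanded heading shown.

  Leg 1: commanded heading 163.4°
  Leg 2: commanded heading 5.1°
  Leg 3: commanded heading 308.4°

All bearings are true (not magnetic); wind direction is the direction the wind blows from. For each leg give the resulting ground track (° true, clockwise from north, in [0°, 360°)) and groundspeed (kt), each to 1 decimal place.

Leg 1: heading 163.4°; drift +23.4° → track 186.8°, groundspeed 119.2 kt
Leg 2: heading 5.1°; drift -25.6° → track 339.5°, groundspeed 102.1 kt
Leg 3: heading 308.4°; drift -15.8° → track 292.6°, groundspeed 142.1 kt

Leg 1: track=186.8°, groundspeed=119.2 kt
Leg 2: track=339.5°, groundspeed=102.1 kt
Leg 3: track=292.6°, groundspeed=142.1 kt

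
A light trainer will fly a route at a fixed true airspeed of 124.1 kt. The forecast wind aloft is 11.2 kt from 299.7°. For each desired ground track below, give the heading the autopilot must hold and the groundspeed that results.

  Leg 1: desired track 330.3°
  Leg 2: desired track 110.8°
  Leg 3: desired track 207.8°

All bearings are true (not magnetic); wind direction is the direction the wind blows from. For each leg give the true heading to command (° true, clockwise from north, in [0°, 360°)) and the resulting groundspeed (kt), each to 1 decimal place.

Leg 1: heading=327.7°, groundspeed=114.3 kt
Leg 2: heading=110.0°, groundspeed=135.2 kt
Leg 3: heading=213.0°, groundspeed=124.0 kt

Leg 1: desired track 330.3°; wind correction -2.6° → command heading 327.7°, groundspeed 114.3 kt
Leg 2: desired track 110.8°; wind correction -0.8° → command heading 110.0°, groundspeed 135.2 kt
Leg 3: desired track 207.8°; wind correction +5.2° → command heading 213.0°, groundspeed 124.0 kt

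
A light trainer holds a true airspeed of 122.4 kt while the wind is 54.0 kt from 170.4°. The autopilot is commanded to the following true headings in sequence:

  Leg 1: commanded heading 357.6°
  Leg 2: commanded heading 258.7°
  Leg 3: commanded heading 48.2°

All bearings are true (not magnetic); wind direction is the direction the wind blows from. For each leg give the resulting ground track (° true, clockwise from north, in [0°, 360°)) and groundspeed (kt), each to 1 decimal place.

Leg 1: heading 357.6°; drift -2.2° → track 355.4°, groundspeed 176.1 kt
Leg 2: heading 258.7°; drift +24.1° → track 282.8°, groundspeed 132.3 kt
Leg 3: heading 48.2°; drift -16.8° → track 31.4°, groundspeed 157.9 kt

Leg 1: track=355.4°, groundspeed=176.1 kt
Leg 2: track=282.8°, groundspeed=132.3 kt
Leg 3: track=31.4°, groundspeed=157.9 kt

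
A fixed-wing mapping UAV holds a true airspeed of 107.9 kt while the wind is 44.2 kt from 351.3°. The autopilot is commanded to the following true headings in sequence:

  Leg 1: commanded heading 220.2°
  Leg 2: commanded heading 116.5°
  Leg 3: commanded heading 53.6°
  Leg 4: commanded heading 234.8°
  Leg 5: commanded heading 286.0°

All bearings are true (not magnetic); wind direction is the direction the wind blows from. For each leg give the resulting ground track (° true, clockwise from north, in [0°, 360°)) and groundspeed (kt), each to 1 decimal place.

Leg 1: track=206.5°, groundspeed=140.9 kt
Leg 2: track=131.7°, groundspeed=138.2 kt
Leg 3: track=77.7°, groundspeed=95.7 kt
Leg 4: track=217.6°, groundspeed=133.6 kt
Leg 5: track=261.8°, groundspeed=98.0 kt

Leg 1: heading 220.2°; drift -13.7° → track 206.5°, groundspeed 140.9 kt
Leg 2: heading 116.5°; drift +15.2° → track 131.7°, groundspeed 138.2 kt
Leg 3: heading 53.6°; drift +24.1° → track 77.7°, groundspeed 95.7 kt
Leg 4: heading 234.8°; drift -17.2° → track 217.6°, groundspeed 133.6 kt
Leg 5: heading 286.0°; drift -24.2° → track 261.8°, groundspeed 98.0 kt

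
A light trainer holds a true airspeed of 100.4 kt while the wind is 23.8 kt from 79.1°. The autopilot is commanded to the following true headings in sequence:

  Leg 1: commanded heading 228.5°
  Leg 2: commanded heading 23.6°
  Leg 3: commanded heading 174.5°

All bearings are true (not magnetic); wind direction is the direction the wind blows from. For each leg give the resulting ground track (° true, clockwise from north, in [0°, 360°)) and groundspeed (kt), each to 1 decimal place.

Leg 1: track=234.2°, groundspeed=121.5 kt
Leg 2: track=10.9°, groundspeed=89.1 kt
Leg 3: track=187.5°, groundspeed=105.3 kt

Leg 1: heading 228.5°; drift +5.7° → track 234.2°, groundspeed 121.5 kt
Leg 2: heading 23.6°; drift -12.7° → track 10.9°, groundspeed 89.1 kt
Leg 3: heading 174.5°; drift +13.0° → track 187.5°, groundspeed 105.3 kt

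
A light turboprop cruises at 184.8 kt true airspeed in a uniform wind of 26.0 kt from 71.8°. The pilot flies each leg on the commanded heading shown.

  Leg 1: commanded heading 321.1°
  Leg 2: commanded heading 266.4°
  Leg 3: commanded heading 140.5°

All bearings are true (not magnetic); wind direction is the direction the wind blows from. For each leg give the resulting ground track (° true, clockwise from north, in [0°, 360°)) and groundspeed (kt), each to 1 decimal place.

Leg 1: heading 321.1°; drift -7.1° → track 314.0°, groundspeed 195.5 kt
Leg 2: heading 266.4°; drift -1.8° → track 264.6°, groundspeed 210.1 kt
Leg 3: heading 140.5°; drift +7.9° → track 148.4°, groundspeed 177.0 kt

Leg 1: track=314.0°, groundspeed=195.5 kt
Leg 2: track=264.6°, groundspeed=210.1 kt
Leg 3: track=148.4°, groundspeed=177.0 kt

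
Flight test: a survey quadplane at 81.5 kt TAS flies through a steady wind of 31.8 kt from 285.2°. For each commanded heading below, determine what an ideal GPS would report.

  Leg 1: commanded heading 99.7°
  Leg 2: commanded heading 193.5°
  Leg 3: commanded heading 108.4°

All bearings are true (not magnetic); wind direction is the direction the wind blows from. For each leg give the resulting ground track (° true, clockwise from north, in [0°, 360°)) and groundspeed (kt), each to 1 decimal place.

Leg 1: heading 99.7°; drift +1.5° → track 101.2°, groundspeed 113.2 kt
Leg 2: heading 193.5°; drift -21.1° → track 172.4°, groundspeed 88.4 kt
Leg 3: heading 108.4°; drift -0.9° → track 107.5°, groundspeed 113.3 kt

Leg 1: track=101.2°, groundspeed=113.2 kt
Leg 2: track=172.4°, groundspeed=88.4 kt
Leg 3: track=107.5°, groundspeed=113.3 kt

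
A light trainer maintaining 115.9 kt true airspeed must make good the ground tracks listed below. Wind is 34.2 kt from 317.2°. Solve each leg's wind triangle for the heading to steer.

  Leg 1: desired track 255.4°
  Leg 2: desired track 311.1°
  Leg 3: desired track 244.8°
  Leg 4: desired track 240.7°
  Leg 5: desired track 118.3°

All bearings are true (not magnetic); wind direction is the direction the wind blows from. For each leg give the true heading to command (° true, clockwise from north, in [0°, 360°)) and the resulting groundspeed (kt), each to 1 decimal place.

Leg 1: heading=270.5°, groundspeed=95.8 kt
Leg 2: heading=312.9°, groundspeed=81.8 kt
Leg 3: heading=261.1°, groundspeed=100.9 kt
Leg 4: heading=257.4°, groundspeed=103.0 kt
Leg 5: heading=112.8°, groundspeed=147.7 kt

Leg 1: desired track 255.4°; wind correction +15.1° → command heading 270.5°, groundspeed 95.8 kt
Leg 2: desired track 311.1°; wind correction +1.8° → command heading 312.9°, groundspeed 81.8 kt
Leg 3: desired track 244.8°; wind correction +16.3° → command heading 261.1°, groundspeed 100.9 kt
Leg 4: desired track 240.7°; wind correction +16.7° → command heading 257.4°, groundspeed 103.0 kt
Leg 5: desired track 118.3°; wind correction -5.5° → command heading 112.8°, groundspeed 147.7 kt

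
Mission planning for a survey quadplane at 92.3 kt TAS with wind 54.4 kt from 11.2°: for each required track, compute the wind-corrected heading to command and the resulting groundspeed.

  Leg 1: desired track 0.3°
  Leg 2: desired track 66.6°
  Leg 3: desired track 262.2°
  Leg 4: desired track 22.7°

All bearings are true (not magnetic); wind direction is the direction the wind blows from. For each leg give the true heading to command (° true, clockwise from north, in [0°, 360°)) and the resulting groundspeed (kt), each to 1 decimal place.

Leg 1: desired track 0.3°; wind correction +6.4° → command heading 6.7°, groundspeed 38.3 kt
Leg 2: desired track 66.6°; wind correction -29.0° → command heading 37.6°, groundspeed 49.8 kt
Leg 3: desired track 262.2°; wind correction +33.9° → command heading 296.1°, groundspeed 94.4 kt
Leg 4: desired track 22.7°; wind correction -6.7° → command heading 16.0°, groundspeed 38.4 kt

Leg 1: heading=6.7°, groundspeed=38.3 kt
Leg 2: heading=37.6°, groundspeed=49.8 kt
Leg 3: heading=296.1°, groundspeed=94.4 kt
Leg 4: heading=16.0°, groundspeed=38.4 kt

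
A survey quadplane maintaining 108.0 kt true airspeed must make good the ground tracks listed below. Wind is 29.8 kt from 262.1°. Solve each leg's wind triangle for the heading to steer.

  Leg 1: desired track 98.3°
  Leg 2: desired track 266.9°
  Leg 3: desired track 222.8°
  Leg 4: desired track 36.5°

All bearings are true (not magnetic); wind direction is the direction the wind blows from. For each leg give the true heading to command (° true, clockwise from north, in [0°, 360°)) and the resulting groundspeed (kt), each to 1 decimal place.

Leg 1: heading=102.7°, groundspeed=136.3 kt
Leg 2: heading=265.6°, groundspeed=78.3 kt
Leg 3: heading=232.9°, groundspeed=83.3 kt
Leg 4: heading=25.1°, groundspeed=126.7 kt

Leg 1: desired track 98.3°; wind correction +4.4° → command heading 102.7°, groundspeed 136.3 kt
Leg 2: desired track 266.9°; wind correction -1.3° → command heading 265.6°, groundspeed 78.3 kt
Leg 3: desired track 222.8°; wind correction +10.1° → command heading 232.9°, groundspeed 83.3 kt
Leg 4: desired track 36.5°; wind correction -11.4° → command heading 25.1°, groundspeed 126.7 kt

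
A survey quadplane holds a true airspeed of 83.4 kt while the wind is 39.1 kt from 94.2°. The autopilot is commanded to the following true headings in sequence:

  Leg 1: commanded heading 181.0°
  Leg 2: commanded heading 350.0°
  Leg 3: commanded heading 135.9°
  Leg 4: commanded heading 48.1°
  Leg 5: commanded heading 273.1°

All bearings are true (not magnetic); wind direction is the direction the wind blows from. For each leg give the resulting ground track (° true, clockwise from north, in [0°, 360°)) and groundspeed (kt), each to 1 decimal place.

Leg 1: track=206.7°, groundspeed=90.1 kt
Leg 2: track=327.8°, groundspeed=100.4 kt
Leg 3: track=161.5°, groundspeed=60.1 kt
Leg 4: track=21.5°, groundspeed=62.9 kt
Leg 5: track=273.5°, groundspeed=122.5 kt

Leg 1: heading 181.0°; drift +25.7° → track 206.7°, groundspeed 90.1 kt
Leg 2: heading 350.0°; drift -22.2° → track 327.8°, groundspeed 100.4 kt
Leg 3: heading 135.9°; drift +25.6° → track 161.5°, groundspeed 60.1 kt
Leg 4: heading 48.1°; drift -26.6° → track 21.5°, groundspeed 62.9 kt
Leg 5: heading 273.1°; drift +0.4° → track 273.5°, groundspeed 122.5 kt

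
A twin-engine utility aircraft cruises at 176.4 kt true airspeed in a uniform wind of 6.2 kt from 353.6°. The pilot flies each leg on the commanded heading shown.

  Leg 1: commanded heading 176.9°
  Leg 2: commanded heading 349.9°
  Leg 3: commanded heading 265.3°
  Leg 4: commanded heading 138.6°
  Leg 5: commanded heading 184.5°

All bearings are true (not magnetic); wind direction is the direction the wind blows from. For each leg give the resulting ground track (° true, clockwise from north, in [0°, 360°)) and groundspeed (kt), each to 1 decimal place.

Leg 1: track=176.8°, groundspeed=182.6 kt
Leg 2: track=349.8°, groundspeed=170.2 kt
Leg 3: track=263.3°, groundspeed=176.3 kt
Leg 4: track=139.7°, groundspeed=181.5 kt
Leg 5: track=184.1°, groundspeed=182.5 kt

Leg 1: heading 176.9°; drift -0.1° → track 176.8°, groundspeed 182.6 kt
Leg 2: heading 349.9°; drift -0.1° → track 349.8°, groundspeed 170.2 kt
Leg 3: heading 265.3°; drift -2.0° → track 263.3°, groundspeed 176.3 kt
Leg 4: heading 138.6°; drift +1.1° → track 139.7°, groundspeed 181.5 kt
Leg 5: heading 184.5°; drift -0.4° → track 184.1°, groundspeed 182.5 kt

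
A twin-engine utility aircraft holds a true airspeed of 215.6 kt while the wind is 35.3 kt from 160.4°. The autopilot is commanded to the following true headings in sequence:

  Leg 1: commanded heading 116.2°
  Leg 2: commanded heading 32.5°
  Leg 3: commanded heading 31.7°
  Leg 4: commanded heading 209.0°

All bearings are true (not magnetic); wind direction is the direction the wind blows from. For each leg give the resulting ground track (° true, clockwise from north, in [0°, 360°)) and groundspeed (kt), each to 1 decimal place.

Leg 1: heading 116.2°; drift -7.4° → track 108.8°, groundspeed 191.9 kt
Leg 2: heading 32.5°; drift -6.7° → track 25.8°, groundspeed 238.9 kt
Leg 3: heading 31.7°; drift -6.6° → track 25.1°, groundspeed 239.3 kt
Leg 4: heading 209.0°; drift +7.8° → track 216.8°, groundspeed 194.1 kt

Leg 1: track=108.8°, groundspeed=191.9 kt
Leg 2: track=25.8°, groundspeed=238.9 kt
Leg 3: track=25.1°, groundspeed=239.3 kt
Leg 4: track=216.8°, groundspeed=194.1 kt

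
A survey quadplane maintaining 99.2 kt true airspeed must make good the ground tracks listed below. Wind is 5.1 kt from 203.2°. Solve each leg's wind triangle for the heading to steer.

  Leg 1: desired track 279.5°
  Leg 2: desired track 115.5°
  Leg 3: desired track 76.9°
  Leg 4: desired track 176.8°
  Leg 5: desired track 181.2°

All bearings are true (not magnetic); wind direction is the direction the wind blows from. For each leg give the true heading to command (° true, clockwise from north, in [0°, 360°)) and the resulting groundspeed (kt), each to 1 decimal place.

Leg 1: heading=276.6°, groundspeed=97.9 kt
Leg 2: heading=118.4°, groundspeed=98.9 kt
Leg 3: heading=79.3°, groundspeed=102.1 kt
Leg 4: heading=178.1°, groundspeed=94.6 kt
Leg 5: heading=182.3°, groundspeed=94.5 kt

Leg 1: desired track 279.5°; wind correction -2.9° → command heading 276.6°, groundspeed 97.9 kt
Leg 2: desired track 115.5°; wind correction +2.9° → command heading 118.4°, groundspeed 98.9 kt
Leg 3: desired track 76.9°; wind correction +2.4° → command heading 79.3°, groundspeed 102.1 kt
Leg 4: desired track 176.8°; wind correction +1.3° → command heading 178.1°, groundspeed 94.6 kt
Leg 5: desired track 181.2°; wind correction +1.1° → command heading 182.3°, groundspeed 94.5 kt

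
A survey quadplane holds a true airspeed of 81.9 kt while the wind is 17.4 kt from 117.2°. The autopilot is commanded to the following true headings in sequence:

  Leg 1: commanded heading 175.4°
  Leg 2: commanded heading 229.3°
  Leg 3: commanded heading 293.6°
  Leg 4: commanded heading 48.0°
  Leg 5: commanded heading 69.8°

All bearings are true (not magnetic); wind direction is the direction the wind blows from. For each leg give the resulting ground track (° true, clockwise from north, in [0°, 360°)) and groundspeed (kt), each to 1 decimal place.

Leg 1: track=186.9°, groundspeed=74.2 kt
Leg 2: track=239.6°, groundspeed=89.9 kt
Leg 3: track=294.2°, groundspeed=99.3 kt
Leg 4: track=35.9°, groundspeed=77.4 kt
Leg 5: track=59.4°, groundspeed=71.3 kt

Leg 1: heading 175.4°; drift +11.5° → track 186.9°, groundspeed 74.2 kt
Leg 2: heading 229.3°; drift +10.3° → track 239.6°, groundspeed 89.9 kt
Leg 3: heading 293.6°; drift +0.6° → track 294.2°, groundspeed 99.3 kt
Leg 4: heading 48.0°; drift -12.1° → track 35.9°, groundspeed 77.4 kt
Leg 5: heading 69.8°; drift -10.4° → track 59.4°, groundspeed 71.3 kt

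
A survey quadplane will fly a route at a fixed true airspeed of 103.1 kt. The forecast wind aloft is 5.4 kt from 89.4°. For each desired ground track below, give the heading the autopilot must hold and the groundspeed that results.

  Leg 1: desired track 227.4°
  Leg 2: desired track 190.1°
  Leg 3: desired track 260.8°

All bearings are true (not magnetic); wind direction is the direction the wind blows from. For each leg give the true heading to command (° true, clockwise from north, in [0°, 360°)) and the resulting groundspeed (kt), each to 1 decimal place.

Leg 1: heading=225.4°, groundspeed=107.0 kt
Leg 2: heading=187.1°, groundspeed=104.0 kt
Leg 3: heading=260.4°, groundspeed=108.4 kt

Leg 1: desired track 227.4°; wind correction -2.0° → command heading 225.4°, groundspeed 107.0 kt
Leg 2: desired track 190.1°; wind correction -3.0° → command heading 187.1°, groundspeed 104.0 kt
Leg 3: desired track 260.8°; wind correction -0.4° → command heading 260.4°, groundspeed 108.4 kt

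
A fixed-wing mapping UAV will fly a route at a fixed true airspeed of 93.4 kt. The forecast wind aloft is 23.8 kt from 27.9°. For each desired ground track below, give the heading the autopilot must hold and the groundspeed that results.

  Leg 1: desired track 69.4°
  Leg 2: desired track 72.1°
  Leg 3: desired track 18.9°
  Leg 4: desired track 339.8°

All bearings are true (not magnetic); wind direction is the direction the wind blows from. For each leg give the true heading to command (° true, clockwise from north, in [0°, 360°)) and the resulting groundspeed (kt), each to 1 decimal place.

Leg 1: desired track 69.4°; wind correction -9.7° → command heading 59.7°, groundspeed 74.2 kt
Leg 2: desired track 72.1°; wind correction -10.2° → command heading 61.9°, groundspeed 74.9 kt
Leg 3: desired track 18.9°; wind correction +2.3° → command heading 21.2°, groundspeed 69.8 kt
Leg 4: desired track 339.8°; wind correction +10.9° → command heading 350.7°, groundspeed 75.8 kt

Leg 1: heading=59.7°, groundspeed=74.2 kt
Leg 2: heading=61.9°, groundspeed=74.9 kt
Leg 3: heading=21.2°, groundspeed=69.8 kt
Leg 4: heading=350.7°, groundspeed=75.8 kt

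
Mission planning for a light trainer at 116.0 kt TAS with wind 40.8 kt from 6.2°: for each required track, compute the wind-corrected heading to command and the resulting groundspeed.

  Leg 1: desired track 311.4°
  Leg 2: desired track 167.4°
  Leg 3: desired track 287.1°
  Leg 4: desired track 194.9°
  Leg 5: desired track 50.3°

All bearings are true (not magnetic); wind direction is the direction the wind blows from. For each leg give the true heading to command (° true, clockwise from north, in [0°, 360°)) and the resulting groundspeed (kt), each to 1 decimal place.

Leg 1: heading=328.1°, groundspeed=87.6 kt
Leg 2: heading=160.9°, groundspeed=153.9 kt
Leg 3: heading=307.3°, groundspeed=101.1 kt
Leg 4: heading=197.9°, groundspeed=156.2 kt
Leg 5: heading=36.1°, groundspeed=83.2 kt

Leg 1: desired track 311.4°; wind correction +16.7° → command heading 328.1°, groundspeed 87.6 kt
Leg 2: desired track 167.4°; wind correction -6.5° → command heading 160.9°, groundspeed 153.9 kt
Leg 3: desired track 287.1°; wind correction +20.2° → command heading 307.3°, groundspeed 101.1 kt
Leg 4: desired track 194.9°; wind correction +3.0° → command heading 197.9°, groundspeed 156.2 kt
Leg 5: desired track 50.3°; wind correction -14.2° → command heading 36.1°, groundspeed 83.2 kt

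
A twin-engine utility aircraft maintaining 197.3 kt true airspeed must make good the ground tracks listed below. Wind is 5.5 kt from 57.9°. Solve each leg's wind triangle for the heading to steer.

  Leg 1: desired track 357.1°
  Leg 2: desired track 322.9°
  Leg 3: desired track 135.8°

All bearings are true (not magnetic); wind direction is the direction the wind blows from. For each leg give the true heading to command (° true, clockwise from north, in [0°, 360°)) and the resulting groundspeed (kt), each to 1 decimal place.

Leg 1: heading=358.5°, groundspeed=194.6 kt
Leg 2: heading=324.5°, groundspeed=197.7 kt
Leg 3: heading=134.2°, groundspeed=196.1 kt

Leg 1: desired track 357.1°; wind correction +1.4° → command heading 358.5°, groundspeed 194.6 kt
Leg 2: desired track 322.9°; wind correction +1.6° → command heading 324.5°, groundspeed 197.7 kt
Leg 3: desired track 135.8°; wind correction -1.6° → command heading 134.2°, groundspeed 196.1 kt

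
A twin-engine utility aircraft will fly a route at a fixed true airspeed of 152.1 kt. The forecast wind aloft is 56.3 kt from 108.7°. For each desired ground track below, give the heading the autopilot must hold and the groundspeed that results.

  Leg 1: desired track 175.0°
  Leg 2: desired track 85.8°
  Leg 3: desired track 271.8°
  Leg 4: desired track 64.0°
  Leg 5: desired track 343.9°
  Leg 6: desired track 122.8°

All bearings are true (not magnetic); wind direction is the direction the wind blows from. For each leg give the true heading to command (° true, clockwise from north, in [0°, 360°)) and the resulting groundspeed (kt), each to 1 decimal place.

Leg 1: heading=155.2°, groundspeed=120.5 kt
Leg 2: heading=94.1°, groundspeed=98.7 kt
Leg 3: heading=265.6°, groundspeed=205.1 kt
Leg 4: heading=79.1°, groundspeed=106.8 kt
Leg 5: heading=1.6°, groundspeed=177.0 kt
Leg 6: heading=117.6°, groundspeed=96.9 kt

Leg 1: desired track 175.0°; wind correction -19.8° → command heading 155.2°, groundspeed 120.5 kt
Leg 2: desired track 85.8°; wind correction +8.3° → command heading 94.1°, groundspeed 98.7 kt
Leg 3: desired track 271.8°; wind correction -6.2° → command heading 265.6°, groundspeed 205.1 kt
Leg 4: desired track 64.0°; wind correction +15.1° → command heading 79.1°, groundspeed 106.8 kt
Leg 5: desired track 343.9°; wind correction +17.7° → command heading 1.6°, groundspeed 177.0 kt
Leg 6: desired track 122.8°; wind correction -5.2° → command heading 117.6°, groundspeed 96.9 kt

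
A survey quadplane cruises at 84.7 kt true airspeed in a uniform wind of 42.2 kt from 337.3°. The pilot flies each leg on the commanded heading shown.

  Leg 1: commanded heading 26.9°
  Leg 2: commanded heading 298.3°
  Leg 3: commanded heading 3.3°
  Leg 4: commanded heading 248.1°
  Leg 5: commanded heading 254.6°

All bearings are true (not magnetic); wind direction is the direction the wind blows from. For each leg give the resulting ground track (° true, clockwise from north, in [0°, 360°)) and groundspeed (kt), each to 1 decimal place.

Leg 1: track=56.2°, groundspeed=65.7 kt
Leg 2: track=271.2°, groundspeed=58.3 kt
Leg 3: track=24.9°, groundspeed=50.3 kt
Leg 4: track=221.5°, groundspeed=94.1 kt
Leg 5: track=226.8°, groundspeed=89.7 kt

Leg 1: heading 26.9°; drift +29.3° → track 56.2°, groundspeed 65.7 kt
Leg 2: heading 298.3°; drift -27.1° → track 271.2°, groundspeed 58.3 kt
Leg 3: heading 3.3°; drift +21.6° → track 24.9°, groundspeed 50.3 kt
Leg 4: heading 248.1°; drift -26.6° → track 221.5°, groundspeed 94.1 kt
Leg 5: heading 254.6°; drift -27.8° → track 226.8°, groundspeed 89.7 kt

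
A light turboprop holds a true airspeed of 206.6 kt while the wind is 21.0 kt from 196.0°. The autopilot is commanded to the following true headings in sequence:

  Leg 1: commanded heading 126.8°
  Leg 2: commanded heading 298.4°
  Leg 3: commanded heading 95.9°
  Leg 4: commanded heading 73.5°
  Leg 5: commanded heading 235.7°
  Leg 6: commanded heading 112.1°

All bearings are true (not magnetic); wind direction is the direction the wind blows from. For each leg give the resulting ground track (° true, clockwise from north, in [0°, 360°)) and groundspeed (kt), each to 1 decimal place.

Leg 1: heading 126.8°; drift -5.6° → track 121.2°, groundspeed 200.1 kt
Leg 2: heading 298.4°; drift +5.5° → track 303.9°, groundspeed 212.1 kt
Leg 3: heading 95.9°; drift -5.6° → track 90.3°, groundspeed 211.3 kt
Leg 4: heading 73.5°; drift -4.6° → track 68.9°, groundspeed 218.6 kt
Leg 5: heading 235.7°; drift +4.0° → track 239.7°, groundspeed 190.9 kt
Leg 6: heading 112.1°; drift -5.8° → track 106.3°, groundspeed 205.4 kt

Leg 1: track=121.2°, groundspeed=200.1 kt
Leg 2: track=303.9°, groundspeed=212.1 kt
Leg 3: track=90.3°, groundspeed=211.3 kt
Leg 4: track=68.9°, groundspeed=218.6 kt
Leg 5: track=239.7°, groundspeed=190.9 kt
Leg 6: track=106.3°, groundspeed=205.4 kt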